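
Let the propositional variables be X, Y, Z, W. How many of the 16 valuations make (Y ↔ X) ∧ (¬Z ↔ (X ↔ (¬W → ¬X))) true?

Initial set: {((Y ↔ X) ∧ (¬Z ↔ (X ↔ (¬W → ¬X))))}.
((Y ↔ X) ∧ (¬Z ↔ (X ↔ (¬W → ¬X)))): α-rule — add (Y ↔ X), (¬Z ↔ (X ↔ (¬W → ¬X))).
(Y ↔ X): β-rule — branch into Y, X  //  ¬Y, ¬X.
  branch 1 (add Y, X):
    (¬Z ↔ (X ↔ (¬W → ¬X))): β-rule — branch into ¬Z, (X ↔ (¬W → ¬X))  //  ¬¬Z, ¬(X ↔ (¬W → ¬X)).
      branch 1.1 (add ¬Z, (X ↔ (¬W → ¬X))):
        (X ↔ (¬W → ¬X)): β-rule — branch into X, (¬W → ¬X)  //  ¬X, ¬(¬W → ¬X).
          branch 1.1.1 (add X, (¬W → ¬X)):
            (¬W → ¬X): β-rule — branch into ¬¬W  //  ¬X.
              branch 1.1.1.1 (add ¬¬W):
                ○ open, literals {W=T, X=T, Y=T, Z=F}.
              branch 1.1.1.2 (add ¬X):
                × closes — contains both X and ¬X.
          branch 1.1.2 (add ¬X, ¬(¬W → ¬X)):
            × closes — contains both X and ¬X.
      branch 1.2 (add ¬¬Z, ¬(X ↔ (¬W → ¬X))):
        ¬(X ↔ (¬W → ¬X)): β-rule — branch into X, ¬(¬W → ¬X)  //  ¬X, (¬W → ¬X).
          branch 1.2.1 (add X, ¬(¬W → ¬X)):
            ¬(¬W → ¬X): α-rule — add ¬W, ¬¬X.
            ○ open, literals {W=F, X=T, Y=T, Z=T}.
          branch 1.2.2 (add ¬X, (¬W → ¬X)):
            × closes — contains both X and ¬X.
  branch 2 (add ¬Y, ¬X):
    (¬Z ↔ (X ↔ (¬W → ¬X))): β-rule — branch into ¬Z, (X ↔ (¬W → ¬X))  //  ¬¬Z, ¬(X ↔ (¬W → ¬X)).
      branch 2.1 (add ¬Z, (X ↔ (¬W → ¬X))):
        (X ↔ (¬W → ¬X)): β-rule — branch into X, (¬W → ¬X)  //  ¬X, ¬(¬W → ¬X).
          branch 2.1.1 (add X, (¬W → ¬X)):
            × closes — contains both X and ¬X.
          branch 2.1.2 (add ¬X, ¬(¬W → ¬X)):
            ¬(¬W → ¬X): α-rule — add ¬W, ¬¬X.
            × closes — contains both X and ¬X.
      branch 2.2 (add ¬¬Z, ¬(X ↔ (¬W → ¬X))):
        ¬(X ↔ (¬W → ¬X)): β-rule — branch into X, ¬(¬W → ¬X)  //  ¬X, (¬W → ¬X).
          branch 2.2.1 (add X, ¬(¬W → ¬X)):
            × closes — contains both X and ¬X.
          branch 2.2.2 (add ¬X, (¬W → ¬X)):
            (¬W → ¬X): β-rule — branch into ¬¬W  //  ¬X.
              branch 2.2.2.1 (add ¬¬W):
                ○ open, literals {W=T, X=F, Y=F, Z=T}.
              branch 2.2.2.2 (add ¬X):
                ○ open, literals {X=F, Y=F, Z=T}.
6 branches closed, 4 open.
Each open branch fixes some atoms; the unmentioned ones are free. Counting distinct full assignments: branch {W=T, X=T, Y=T, Z=F} (none free) contributes 1 new; branch {W=F, X=T, Y=T, Z=T} (none free) contributes 1 new; branch {W=T, X=F, Y=F, Z=T} (none free) contributes 1 new; branch {X=F, Y=F, Z=T} (W) contributes 1 new. Total: 4.

4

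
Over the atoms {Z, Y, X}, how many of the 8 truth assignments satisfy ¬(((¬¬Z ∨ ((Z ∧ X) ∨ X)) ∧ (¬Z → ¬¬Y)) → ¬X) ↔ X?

7

Initial set: {T (¬(((¬¬Z ∨ ((Z ∧ X) ∨ X)) ∧ (¬Z → ¬¬Y)) → ¬X) ↔ X)}.
T (¬(((¬¬Z ∨ ((Z ∧ X) ∨ X)) ∧ (¬Z → ¬¬Y)) → ¬X) ↔ X): β-rule — branch into T ¬(((¬¬Z ∨ ((Z ∧ X) ∨ X)) ∧ (¬Z → ¬¬Y)) → ¬X), T X  //  F ¬(((¬¬Z ∨ ((Z ∧ X) ∨ X)) ∧ (¬Z → ¬¬Y)) → ¬X), F X.
  branch 1 (add T ¬(((¬¬Z ∨ ((Z ∧ X) ∨ X)) ∧ (¬Z → ¬¬Y)) → ¬X), T X):
    T ¬(((¬¬Z ∨ ((Z ∧ X) ∨ X)) ∧ (¬Z → ¬¬Y)) → ¬X): α-rule — add T ((¬¬Z ∨ ((Z ∧ X) ∨ X)) ∧ (¬Z → ¬¬Y)), F ¬X.
    T ((¬¬Z ∨ ((Z ∧ X) ∨ X)) ∧ (¬Z → ¬¬Y)): α-rule — add T (¬¬Z ∨ ((Z ∧ X) ∨ X)), T (¬Z → ¬¬Y).
    T (¬¬Z ∨ ((Z ∧ X) ∨ X)): β-rule — branch into T ¬¬Z  //  T ((Z ∧ X) ∨ X).
      branch 1.1 (add T ¬¬Z):
        T ¬¬Z: drop double negation, giving T Z.
        T (¬Z → ¬¬Y): β-rule — branch into F ¬Z  //  T ¬¬Y.
          branch 1.1.1 (add F ¬Z):
            ○ open, literals {X=1, Z=1}.
          branch 1.1.2 (add T ¬¬Y):
            T ¬¬Y: drop double negation, giving T Y.
            ○ open, literals {X=1, Y=1, Z=1}.
      branch 1.2 (add T ((Z ∧ X) ∨ X)):
        T (¬Z → ¬¬Y): β-rule — branch into F ¬Z  //  T ¬¬Y.
          branch 1.2.1 (add F ¬Z):
            T ((Z ∧ X) ∨ X): β-rule — branch into T (Z ∧ X)  //  T X.
              branch 1.2.1.1 (add T (Z ∧ X)):
                T (Z ∧ X): α-rule — add T Z, T X.
                ○ open, literals {X=1, Z=1}.
              branch 1.2.1.2 (add T X):
                ○ open, literals {X=1, Z=1}.
          branch 1.2.2 (add T ¬¬Y):
            T ¬¬Y: drop double negation, giving T Y.
            T ((Z ∧ X) ∨ X): β-rule — branch into T (Z ∧ X)  //  T X.
              branch 1.2.2.1 (add T (Z ∧ X)):
                T (Z ∧ X): α-rule — add T Z, T X.
                ○ open, literals {X=1, Y=1, Z=1}.
              branch 1.2.2.2 (add T X):
                ○ open, literals {X=1, Y=1}.
  branch 2 (add F ¬(((¬¬Z ∨ ((Z ∧ X) ∨ X)) ∧ (¬Z → ¬¬Y)) → ¬X), F X):
    F ¬(((¬¬Z ∨ ((Z ∧ X) ∨ X)) ∧ (¬Z → ¬¬Y)) → ¬X): β-rule — branch into F ((¬¬Z ∨ ((Z ∧ X) ∨ X)) ∧ (¬Z → ¬¬Y))  //  T ¬X.
      branch 2.1 (add F ((¬¬Z ∨ ((Z ∧ X) ∨ X)) ∧ (¬Z → ¬¬Y))):
        F ((¬¬Z ∨ ((Z ∧ X) ∨ X)) ∧ (¬Z → ¬¬Y)): β-rule — branch into F (¬¬Z ∨ ((Z ∧ X) ∨ X))  //  F (¬Z → ¬¬Y).
          branch 2.1.1 (add F (¬¬Z ∨ ((Z ∧ X) ∨ X))):
            F (¬¬Z ∨ ((Z ∧ X) ∨ X)): α-rule — add F ¬¬Z, F ((Z ∧ X) ∨ X).
            F ¬¬Z: drop double negation, giving F Z.
            F ((Z ∧ X) ∨ X): α-rule — add F (Z ∧ X), F X.
            F (Z ∧ X): β-rule — branch into F Z  //  F X.
              branch 2.1.1.1 (add F Z):
                ○ open, literals {X=0, Z=0}.
              branch 2.1.1.2 (add F X):
                ○ open, literals {X=0, Z=0}.
          branch 2.1.2 (add F (¬Z → ¬¬Y)):
            F (¬Z → ¬¬Y): α-rule — add T ¬Z, F ¬¬Y.
            F ¬¬Y: drop double negation, giving F Y.
            ○ open, literals {X=0, Y=0, Z=0}.
      branch 2.2 (add T ¬X):
        ○ open, literals {X=0}.
0 branches closed, 10 open.
Each open branch fixes some atoms; the unmentioned ones are free. Counting distinct full assignments: branch {X=1, Z=1} (Y) contributes 2 new; branch {X=1, Y=1, Z=1} (none free) contributes 0 new; branch {X=1, Z=1} (Y) contributes 0 new; branch {X=1, Z=1} (Y) contributes 0 new; branch {X=1, Y=1, Z=1} (none free) contributes 0 new; branch {X=1, Y=1} (Z) contributes 1 new; branch {X=0, Z=0} (Y) contributes 2 new; branch {X=0, Z=0} (Y) contributes 0 new; branch {X=0, Y=0, Z=0} (none free) contributes 0 new; branch {X=0} (Z, Y) contributes 2 new. Total: 7.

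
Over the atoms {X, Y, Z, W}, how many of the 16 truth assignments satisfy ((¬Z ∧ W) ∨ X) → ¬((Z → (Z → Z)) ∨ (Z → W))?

Initial set: {(((¬Z ∧ W) ∨ X) → ¬((Z → (Z → Z)) ∨ (Z → W)))}.
(((¬Z ∧ W) ∨ X) → ¬((Z → (Z → Z)) ∨ (Z → W))): β-rule — branch into ¬((¬Z ∧ W) ∨ X)  //  ¬((Z → (Z → Z)) ∨ (Z → W)).
  branch 1 (add ¬((¬Z ∧ W) ∨ X)):
    ¬((¬Z ∧ W) ∨ X): α-rule — add ¬(¬Z ∧ W), ¬X.
    ¬(¬Z ∧ W): β-rule — branch into ¬¬Z  //  ¬W.
      branch 1.1 (add ¬¬Z):
        ○ open, literals {X=0, Z=1}.
      branch 1.2 (add ¬W):
        ○ open, literals {W=0, X=0}.
  branch 2 (add ¬((Z → (Z → Z)) ∨ (Z → W))):
    ¬((Z → (Z → Z)) ∨ (Z → W)): α-rule — add ¬(Z → (Z → Z)), ¬(Z → W).
    ¬(Z → (Z → Z)): α-rule — add Z, ¬(Z → Z).
    ¬(Z → W): α-rule — add Z, ¬W.
    ¬(Z → Z): α-rule — add Z, ¬Z.
    × closes — contains both Z and ¬Z.
1 branch closed, 2 open.
Each open branch fixes some atoms; the unmentioned ones are free. Counting distinct full assignments: branch {X=0, Z=1} (Y, W) contributes 4 new; branch {W=0, X=0} (Y, Z) contributes 2 new. Total: 6.

6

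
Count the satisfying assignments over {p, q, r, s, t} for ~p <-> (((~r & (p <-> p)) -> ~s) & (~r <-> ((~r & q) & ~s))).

16

Initial set: {(~p <-> (((~r & (p <-> p)) -> ~s) & (~r <-> ((~r & q) & ~s))))}.
(~p <-> (((~r & (p <-> p)) -> ~s) & (~r <-> ((~r & q) & ~s)))): β-rule — branch into ~p, (((~r & (p <-> p)) -> ~s) & (~r <-> ((~r & q) & ~s)))  //  ~~p, ~(((~r & (p <-> p)) -> ~s) & (~r <-> ((~r & q) & ~s))).
  branch 1 (add ~p, (((~r & (p <-> p)) -> ~s) & (~r <-> ((~r & q) & ~s)))):
    (((~r & (p <-> p)) -> ~s) & (~r <-> ((~r & q) & ~s))): α-rule — add ((~r & (p <-> p)) -> ~s), (~r <-> ((~r & q) & ~s)).
    ((~r & (p <-> p)) -> ~s): β-rule — branch into ~(~r & (p <-> p))  //  ~s.
      branch 1.1 (add ~(~r & (p <-> p))):
        (~r <-> ((~r & q) & ~s)): β-rule — branch into ~r, ((~r & q) & ~s)  //  ~~r, ~((~r & q) & ~s).
          branch 1.1.1 (add ~r, ((~r & q) & ~s)):
            ((~r & q) & ~s): α-rule — add (~r & q), ~s.
            (~r & q): α-rule — add ~r, q.
            ~(~r & (p <-> p)): β-rule — branch into ~~r  //  ~(p <-> p).
              branch 1.1.1.1 (add ~~r):
                × closes — contains both r and ~r.
              branch 1.1.1.2 (add ~(p <-> p)):
                ~(p <-> p): β-rule — branch into p, ~p  //  ~p, p.
                  branch 1.1.1.2.1 (add p, ~p):
                    × closes — contains both p and ~p.
                  branch 1.1.1.2.2 (add ~p, p):
                    × closes — contains both p and ~p.
          branch 1.1.2 (add ~~r, ~((~r & q) & ~s)):
            ~(~r & (p <-> p)): β-rule — branch into ~~r  //  ~(p <-> p).
              branch 1.1.2.1 (add ~~r):
                ~((~r & q) & ~s): β-rule — branch into ~(~r & q)  //  ~~s.
                  branch 1.1.2.1.1 (add ~(~r & q)):
                    ~(~r & q): β-rule — branch into ~~r  //  ~q.
                      branch 1.1.2.1.1.1 (add ~~r):
                        ○ open, literals {p=0, r=1}.
                      branch 1.1.2.1.1.2 (add ~q):
                        ○ open, literals {p=0, q=0, r=1}.
                  branch 1.1.2.1.2 (add ~~s):
                    ○ open, literals {p=0, r=1, s=1}.
              branch 1.1.2.2 (add ~(p <-> p)):
                ~((~r & q) & ~s): β-rule — branch into ~(~r & q)  //  ~~s.
                  branch 1.1.2.2.1 (add ~(~r & q)):
                    ~(p <-> p): β-rule — branch into p, ~p  //  ~p, p.
                      branch 1.1.2.2.1.1 (add p, ~p):
                        × closes — contains both p and ~p.
                      branch 1.1.2.2.1.2 (add ~p, p):
                        × closes — contains both p and ~p.
                  branch 1.1.2.2.2 (add ~~s):
                    ~(p <-> p): β-rule — branch into p, ~p  //  ~p, p.
                      branch 1.1.2.2.2.1 (add p, ~p):
                        × closes — contains both p and ~p.
                      branch 1.1.2.2.2.2 (add ~p, p):
                        × closes — contains both p and ~p.
      branch 1.2 (add ~s):
        (~r <-> ((~r & q) & ~s)): β-rule — branch into ~r, ((~r & q) & ~s)  //  ~~r, ~((~r & q) & ~s).
          branch 1.2.1 (add ~r, ((~r & q) & ~s)):
            ((~r & q) & ~s): α-rule — add (~r & q), ~s.
            (~r & q): α-rule — add ~r, q.
            ○ open, literals {p=0, q=1, r=0, s=0}.
          branch 1.2.2 (add ~~r, ~((~r & q) & ~s)):
            ~((~r & q) & ~s): β-rule — branch into ~(~r & q)  //  ~~s.
              branch 1.2.2.1 (add ~(~r & q)):
                ~(~r & q): β-rule — branch into ~~r  //  ~q.
                  branch 1.2.2.1.1 (add ~~r):
                    ○ open, literals {p=0, r=1, s=0}.
                  branch 1.2.2.1.2 (add ~q):
                    ○ open, literals {p=0, q=0, r=1, s=0}.
              branch 1.2.2.2 (add ~~s):
                × closes — contains both s and ~s.
  branch 2 (add ~~p, ~(((~r & (p <-> p)) -> ~s) & (~r <-> ((~r & q) & ~s)))):
    ~(((~r & (p <-> p)) -> ~s) & (~r <-> ((~r & q) & ~s))): β-rule — branch into ~((~r & (p <-> p)) -> ~s)  //  ~(~r <-> ((~r & q) & ~s)).
      branch 2.1 (add ~((~r & (p <-> p)) -> ~s)):
        ~((~r & (p <-> p)) -> ~s): α-rule — add (~r & (p <-> p)), ~~s.
        (~r & (p <-> p)): α-rule — add ~r, (p <-> p).
        (p <-> p): β-rule — branch into p, p  //  ~p, ~p.
          branch 2.1.1 (add p, p):
            ○ open, literals {p=1, r=0, s=1}.
          branch 2.1.2 (add ~p, ~p):
            × closes — contains both p and ~p.
      branch 2.2 (add ~(~r <-> ((~r & q) & ~s))):
        ~(~r <-> ((~r & q) & ~s)): β-rule — branch into ~r, ~((~r & q) & ~s)  //  ~~r, ((~r & q) & ~s).
          branch 2.2.1 (add ~r, ~((~r & q) & ~s)):
            ~((~r & q) & ~s): β-rule — branch into ~(~r & q)  //  ~~s.
              branch 2.2.1.1 (add ~(~r & q)):
                ~(~r & q): β-rule — branch into ~~r  //  ~q.
                  branch 2.2.1.1.1 (add ~~r):
                    × closes — contains both r and ~r.
                  branch 2.2.1.1.2 (add ~q):
                    ○ open, literals {p=1, q=0, r=0}.
              branch 2.2.1.2 (add ~~s):
                ○ open, literals {p=1, r=0, s=1}.
          branch 2.2.2 (add ~~r, ((~r & q) & ~s)):
            ((~r & q) & ~s): α-rule — add (~r & q), ~s.
            (~r & q): α-rule — add ~r, q.
            × closes — contains both r and ~r.
11 branches closed, 9 open.
Each open branch fixes some atoms; the unmentioned ones are free. Counting distinct full assignments: branch {p=0, r=1} (q, s, t) contributes 8 new; branch {p=0, q=0, r=1} (s, t) contributes 0 new; branch {p=0, r=1, s=1} (q, t) contributes 0 new; branch {p=0, q=1, r=0, s=0} (t) contributes 2 new; branch {p=0, r=1, s=0} (q, t) contributes 0 new; branch {p=0, q=0, r=1, s=0} (t) contributes 0 new; branch {p=1, r=0, s=1} (q, t) contributes 4 new; branch {p=1, q=0, r=0} (s, t) contributes 2 new; branch {p=1, r=0, s=1} (q, t) contributes 0 new. Total: 16.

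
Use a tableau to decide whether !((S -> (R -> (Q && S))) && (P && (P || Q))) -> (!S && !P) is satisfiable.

Initial set: {(!((S -> (R -> (Q && S))) && (P && (P || Q))) -> (!S && !P))}.
(!((S -> (R -> (Q && S))) && (P && (P || Q))) -> (!S && !P)): β-rule — branch into !!((S -> (R -> (Q && S))) && (P && (P || Q)))  //  (!S && !P).
  branch 1 (add !!((S -> (R -> (Q && S))) && (P && (P || Q)))):
    !!((S -> (R -> (Q && S))) && (P && (P || Q))): α-rule — add (S -> (R -> (Q && S))), (P && (P || Q)).
    (P && (P || Q)): α-rule — add P, (P || Q).
    (S -> (R -> (Q && S))): β-rule — branch into !S  //  (R -> (Q && S)).
      branch 1.1 (add !S):
        (P || Q): β-rule — branch into P  //  Q.
          branch 1.1.1 (add P):
            ○ open, literals {P=true, S=false}.
          branch 1.1.2 (add Q):
            ○ open, literals {P=true, Q=true, S=false}.
      branch 1.2 (add (R -> (Q && S))):
        (P || Q): β-rule — branch into P  //  Q.
          branch 1.2.1 (add P):
            (R -> (Q && S)): β-rule — branch into !R  //  (Q && S).
              branch 1.2.1.1 (add !R):
                ○ open, literals {P=true, R=false}.
              branch 1.2.1.2 (add (Q && S)):
                (Q && S): α-rule — add Q, S.
                ○ open, literals {P=true, Q=true, S=true}.
          branch 1.2.2 (add Q):
            (R -> (Q && S)): β-rule — branch into !R  //  (Q && S).
              branch 1.2.2.1 (add !R):
                ○ open, literals {P=true, Q=true, R=false}.
              branch 1.2.2.2 (add (Q && S)):
                (Q && S): α-rule — add Q, S.
                ○ open, literals {P=true, Q=true, S=true}.
  branch 2 (add (!S && !P)):
    (!S && !P): α-rule — add !S, !P.
    ○ open, literals {P=false, S=false}.
0 branches closed, 7 open.
An open branch gives a satisfying assignment: P=true, S=false.

Satisfiable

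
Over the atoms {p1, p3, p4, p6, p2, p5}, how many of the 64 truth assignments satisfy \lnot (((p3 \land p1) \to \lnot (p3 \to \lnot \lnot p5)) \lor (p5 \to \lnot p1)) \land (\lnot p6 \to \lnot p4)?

6

Initial set: {T (\lnot (((p3 \land p1) \to \lnot (p3 \to \lnot \lnot p5)) \lor (p5 \to \lnot p1)) \land (\lnot p6 \to \lnot p4))}.
T (\lnot (((p3 \land p1) \to \lnot (p3 \to \lnot \lnot p5)) \lor (p5 \to \lnot p1)) \land (\lnot p6 \to \lnot p4)): α-rule — add T \lnot (((p3 \land p1) \to \lnot (p3 \to \lnot \lnot p5)) \lor (p5 \to \lnot p1)), T (\lnot p6 \to \lnot p4).
T \lnot (((p3 \land p1) \to \lnot (p3 \to \lnot \lnot p5)) \lor (p5 \to \lnot p1)): α-rule — add F ((p3 \land p1) \to \lnot (p3 \to \lnot \lnot p5)), F (p5 \to \lnot p1).
F ((p3 \land p1) \to \lnot (p3 \to \lnot \lnot p5)): α-rule — add T (p3 \land p1), F \lnot (p3 \to \lnot \lnot p5).
F (p5 \to \lnot p1): α-rule — add T p5, F \lnot p1.
T (p3 \land p1): α-rule — add T p3, T p1.
T (\lnot p6 \to \lnot p4): β-rule — branch into F \lnot p6  //  T \lnot p4.
  branch 1 (add F \lnot p6):
    F \lnot (p3 \to \lnot \lnot p5): β-rule — branch into F p3  //  T \lnot \lnot p5.
      branch 1.1 (add F p3):
        × closes — contains both p3 and \lnot p3.
      branch 1.2 (add T \lnot \lnot p5):
        T \lnot \lnot p5: drop double negation, giving T p5.
        ○ open, literals {p1=true, p3=true, p5=true, p6=true}.
  branch 2 (add T \lnot p4):
    F \lnot (p3 \to \lnot \lnot p5): β-rule — branch into F p3  //  T \lnot \lnot p5.
      branch 2.1 (add F p3):
        × closes — contains both p3 and \lnot p3.
      branch 2.2 (add T \lnot \lnot p5):
        T \lnot \lnot p5: drop double negation, giving T p5.
        ○ open, literals {p1=true, p3=true, p4=false, p5=true}.
2 branches closed, 2 open.
Each open branch fixes some atoms; the unmentioned ones are free. Counting distinct full assignments: branch {p1=true, p3=true, p5=true, p6=true} (p4, p2) contributes 4 new; branch {p1=true, p3=true, p4=false, p5=true} (p6, p2) contributes 2 new. Total: 6.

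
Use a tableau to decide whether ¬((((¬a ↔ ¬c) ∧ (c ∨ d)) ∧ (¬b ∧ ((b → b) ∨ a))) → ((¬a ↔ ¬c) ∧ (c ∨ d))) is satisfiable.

Initial set: {¬((((¬a ↔ ¬c) ∧ (c ∨ d)) ∧ (¬b ∧ ((b → b) ∨ a))) → ((¬a ↔ ¬c) ∧ (c ∨ d)))}.
¬((((¬a ↔ ¬c) ∧ (c ∨ d)) ∧ (¬b ∧ ((b → b) ∨ a))) → ((¬a ↔ ¬c) ∧ (c ∨ d))): α-rule — add (((¬a ↔ ¬c) ∧ (c ∨ d)) ∧ (¬b ∧ ((b → b) ∨ a))), ¬((¬a ↔ ¬c) ∧ (c ∨ d)).
(((¬a ↔ ¬c) ∧ (c ∨ d)) ∧ (¬b ∧ ((b → b) ∨ a))): α-rule — add ((¬a ↔ ¬c) ∧ (c ∨ d)), (¬b ∧ ((b → b) ∨ a)).
((¬a ↔ ¬c) ∧ (c ∨ d)): α-rule — add (¬a ↔ ¬c), (c ∨ d).
(¬b ∧ ((b → b) ∨ a)): α-rule — add ¬b, ((b → b) ∨ a).
¬((¬a ↔ ¬c) ∧ (c ∨ d)): β-rule — branch into ¬(¬a ↔ ¬c)  //  ¬(c ∨ d).
  branch 1 (add ¬(¬a ↔ ¬c)):
    (¬a ↔ ¬c): β-rule — branch into ¬a, ¬c  //  ¬¬a, ¬¬c.
      branch 1.1 (add ¬a, ¬c):
        (c ∨ d): β-rule — branch into c  //  d.
          branch 1.1.1 (add c):
            × closes — contains both c and ¬c.
          branch 1.1.2 (add d):
            ((b → b) ∨ a): β-rule — branch into (b → b)  //  a.
              branch 1.1.2.1 (add (b → b)):
                ¬(¬a ↔ ¬c): β-rule — branch into ¬a, ¬¬c  //  ¬¬a, ¬c.
                  branch 1.1.2.1.1 (add ¬a, ¬¬c):
                    × closes — contains both c and ¬c.
                  branch 1.1.2.1.2 (add ¬¬a, ¬c):
                    × closes — contains both a and ¬a.
              branch 1.1.2.2 (add a):
                × closes — contains both a and ¬a.
      branch 1.2 (add ¬¬a, ¬¬c):
        (c ∨ d): β-rule — branch into c  //  d.
          branch 1.2.1 (add c):
            ((b → b) ∨ a): β-rule — branch into (b → b)  //  a.
              branch 1.2.1.1 (add (b → b)):
                ¬(¬a ↔ ¬c): β-rule — branch into ¬a, ¬¬c  //  ¬¬a, ¬c.
                  branch 1.2.1.1.1 (add ¬a, ¬¬c):
                    × closes — contains both a and ¬a.
                  branch 1.2.1.1.2 (add ¬¬a, ¬c):
                    × closes — contains both c and ¬c.
              branch 1.2.1.2 (add a):
                ¬(¬a ↔ ¬c): β-rule — branch into ¬a, ¬¬c  //  ¬¬a, ¬c.
                  branch 1.2.1.2.1 (add ¬a, ¬¬c):
                    × closes — contains both a and ¬a.
                  branch 1.2.1.2.2 (add ¬¬a, ¬c):
                    × closes — contains both c and ¬c.
          branch 1.2.2 (add d):
            ((b → b) ∨ a): β-rule — branch into (b → b)  //  a.
              branch 1.2.2.1 (add (b → b)):
                ¬(¬a ↔ ¬c): β-rule — branch into ¬a, ¬¬c  //  ¬¬a, ¬c.
                  branch 1.2.2.1.1 (add ¬a, ¬¬c):
                    × closes — contains both a and ¬a.
                  branch 1.2.2.1.2 (add ¬¬a, ¬c):
                    × closes — contains both c and ¬c.
              branch 1.2.2.2 (add a):
                ¬(¬a ↔ ¬c): β-rule — branch into ¬a, ¬¬c  //  ¬¬a, ¬c.
                  branch 1.2.2.2.1 (add ¬a, ¬¬c):
                    × closes — contains both a and ¬a.
                  branch 1.2.2.2.2 (add ¬¬a, ¬c):
                    × closes — contains both c and ¬c.
  branch 2 (add ¬(c ∨ d)):
    ¬(c ∨ d): α-rule — add ¬c, ¬d.
    (¬a ↔ ¬c): β-rule — branch into ¬a, ¬c  //  ¬¬a, ¬¬c.
      branch 2.1 (add ¬a, ¬c):
        (c ∨ d): β-rule — branch into c  //  d.
          branch 2.1.1 (add c):
            × closes — contains both c and ¬c.
          branch 2.1.2 (add d):
            × closes — contains both d and ¬d.
      branch 2.2 (add ¬¬a, ¬¬c):
        × closes — contains both c and ¬c.
All 15 branches close.
Every branch closed; the formula is unsatisfiable.

Unsatisfiable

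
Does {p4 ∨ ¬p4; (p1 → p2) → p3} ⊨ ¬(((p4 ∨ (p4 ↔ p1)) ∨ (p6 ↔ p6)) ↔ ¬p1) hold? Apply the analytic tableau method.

No

Initial set: {(p4 ∨ ¬p4); ((p1 → p2) → p3); ¬¬(((p4 ∨ (p4 ↔ p1)) ∨ (p6 ↔ p6)) ↔ ¬p1)}.
(p4 ∨ ¬p4): β-rule — branch into p4  //  ¬p4.
  branch 1 (add p4):
    ((p1 → p2) → p3): β-rule — branch into ¬(p1 → p2)  //  p3.
      branch 1.1 (add ¬(p1 → p2)):
        ¬(p1 → p2): α-rule — add p1, ¬p2.
        ¬¬(((p4 ∨ (p4 ↔ p1)) ∨ (p6 ↔ p6)) ↔ ¬p1): β-rule — branch into ((p4 ∨ (p4 ↔ p1)) ∨ (p6 ↔ p6)), ¬p1  //  ¬((p4 ∨ (p4 ↔ p1)) ∨ (p6 ↔ p6)), ¬¬p1.
          branch 1.1.1 (add ((p4 ∨ (p4 ↔ p1)) ∨ (p6 ↔ p6)), ¬p1):
            × closes — contains both p1 and ¬p1.
          branch 1.1.2 (add ¬((p4 ∨ (p4 ↔ p1)) ∨ (p6 ↔ p6)), ¬¬p1):
            ¬((p4 ∨ (p4 ↔ p1)) ∨ (p6 ↔ p6)): α-rule — add ¬(p4 ∨ (p4 ↔ p1)), ¬(p6 ↔ p6).
            ¬(p4 ∨ (p4 ↔ p1)): α-rule — add ¬p4, ¬(p4 ↔ p1).
            × closes — contains both p4 and ¬p4.
      branch 1.2 (add p3):
        ¬¬(((p4 ∨ (p4 ↔ p1)) ∨ (p6 ↔ p6)) ↔ ¬p1): β-rule — branch into ((p4 ∨ (p4 ↔ p1)) ∨ (p6 ↔ p6)), ¬p1  //  ¬((p4 ∨ (p4 ↔ p1)) ∨ (p6 ↔ p6)), ¬¬p1.
          branch 1.2.1 (add ((p4 ∨ (p4 ↔ p1)) ∨ (p6 ↔ p6)), ¬p1):
            ((p4 ∨ (p4 ↔ p1)) ∨ (p6 ↔ p6)): β-rule — branch into (p4 ∨ (p4 ↔ p1))  //  (p6 ↔ p6).
              branch 1.2.1.1 (add (p4 ∨ (p4 ↔ p1))):
                (p4 ∨ (p4 ↔ p1)): β-rule — branch into p4  //  (p4 ↔ p1).
                  branch 1.2.1.1.1 (add p4):
                    ○ open, literals {p1=F, p3=T, p4=T}.
                  branch 1.2.1.1.2 (add (p4 ↔ p1)):
                    (p4 ↔ p1): β-rule — branch into p4, p1  //  ¬p4, ¬p1.
                      branch 1.2.1.1.2.1 (add p4, p1):
                        × closes — contains both p1 and ¬p1.
                      branch 1.2.1.1.2.2 (add ¬p4, ¬p1):
                        × closes — contains both p4 and ¬p4.
              branch 1.2.1.2 (add (p6 ↔ p6)):
                (p6 ↔ p6): β-rule — branch into p6, p6  //  ¬p6, ¬p6.
                  branch 1.2.1.2.1 (add p6, p6):
                    ○ open, literals {p1=F, p3=T, p4=T, p6=T}.
                  branch 1.2.1.2.2 (add ¬p6, ¬p6):
                    ○ open, literals {p1=F, p3=T, p4=T, p6=F}.
          branch 1.2.2 (add ¬((p4 ∨ (p4 ↔ p1)) ∨ (p6 ↔ p6)), ¬¬p1):
            ¬((p4 ∨ (p4 ↔ p1)) ∨ (p6 ↔ p6)): α-rule — add ¬(p4 ∨ (p4 ↔ p1)), ¬(p6 ↔ p6).
            ¬(p4 ∨ (p4 ↔ p1)): α-rule — add ¬p4, ¬(p4 ↔ p1).
            × closes — contains both p4 and ¬p4.
  branch 2 (add ¬p4):
    ((p1 → p2) → p3): β-rule — branch into ¬(p1 → p2)  //  p3.
      branch 2.1 (add ¬(p1 → p2)):
        ¬(p1 → p2): α-rule — add p1, ¬p2.
        ¬¬(((p4 ∨ (p4 ↔ p1)) ∨ (p6 ↔ p6)) ↔ ¬p1): β-rule — branch into ((p4 ∨ (p4 ↔ p1)) ∨ (p6 ↔ p6)), ¬p1  //  ¬((p4 ∨ (p4 ↔ p1)) ∨ (p6 ↔ p6)), ¬¬p1.
          branch 2.1.1 (add ((p4 ∨ (p4 ↔ p1)) ∨ (p6 ↔ p6)), ¬p1):
            × closes — contains both p1 and ¬p1.
          branch 2.1.2 (add ¬((p4 ∨ (p4 ↔ p1)) ∨ (p6 ↔ p6)), ¬¬p1):
            ¬((p4 ∨ (p4 ↔ p1)) ∨ (p6 ↔ p6)): α-rule — add ¬(p4 ∨ (p4 ↔ p1)), ¬(p6 ↔ p6).
            ¬(p4 ∨ (p4 ↔ p1)): α-rule — add ¬p4, ¬(p4 ↔ p1).
            ¬(p6 ↔ p6): β-rule — branch into p6, ¬p6  //  ¬p6, p6.
              branch 2.1.2.1 (add p6, ¬p6):
                × closes — contains both p6 and ¬p6.
              branch 2.1.2.2 (add ¬p6, p6):
                × closes — contains both p6 and ¬p6.
      branch 2.2 (add p3):
        ¬¬(((p4 ∨ (p4 ↔ p1)) ∨ (p6 ↔ p6)) ↔ ¬p1): β-rule — branch into ((p4 ∨ (p4 ↔ p1)) ∨ (p6 ↔ p6)), ¬p1  //  ¬((p4 ∨ (p4 ↔ p1)) ∨ (p6 ↔ p6)), ¬¬p1.
          branch 2.2.1 (add ((p4 ∨ (p4 ↔ p1)) ∨ (p6 ↔ p6)), ¬p1):
            ((p4 ∨ (p4 ↔ p1)) ∨ (p6 ↔ p6)): β-rule — branch into (p4 ∨ (p4 ↔ p1))  //  (p6 ↔ p6).
              branch 2.2.1.1 (add (p4 ∨ (p4 ↔ p1))):
                (p4 ∨ (p4 ↔ p1)): β-rule — branch into p4  //  (p4 ↔ p1).
                  branch 2.2.1.1.1 (add p4):
                    × closes — contains both p4 and ¬p4.
                  branch 2.2.1.1.2 (add (p4 ↔ p1)):
                    (p4 ↔ p1): β-rule — branch into p4, p1  //  ¬p4, ¬p1.
                      branch 2.2.1.1.2.1 (add p4, p1):
                        × closes — contains both p4 and ¬p4.
                      branch 2.2.1.1.2.2 (add ¬p4, ¬p1):
                        ○ open, literals {p1=F, p3=T, p4=F}.
              branch 2.2.1.2 (add (p6 ↔ p6)):
                (p6 ↔ p6): β-rule — branch into p6, p6  //  ¬p6, ¬p6.
                  branch 2.2.1.2.1 (add p6, p6):
                    ○ open, literals {p1=F, p3=T, p4=F, p6=T}.
                  branch 2.2.1.2.2 (add ¬p6, ¬p6):
                    ○ open, literals {p1=F, p3=T, p4=F, p6=F}.
          branch 2.2.2 (add ¬((p4 ∨ (p4 ↔ p1)) ∨ (p6 ↔ p6)), ¬¬p1):
            ¬((p4 ∨ (p4 ↔ p1)) ∨ (p6 ↔ p6)): α-rule — add ¬(p4 ∨ (p4 ↔ p1)), ¬(p6 ↔ p6).
            ¬(p4 ∨ (p4 ↔ p1)): α-rule — add ¬p4, ¬(p4 ↔ p1).
            ¬(p6 ↔ p6): β-rule — branch into p6, ¬p6  //  ¬p6, p6.
              branch 2.2.2.1 (add p6, ¬p6):
                × closes — contains both p6 and ¬p6.
              branch 2.2.2.2 (add ¬p6, p6):
                × closes — contains both p6 and ¬p6.
12 branches closed, 6 open.
An open branch gives a countermodel: p1=F, p3=T, p4=T (unmentioned atoms arbitrary); the premises hold there but the conclusion fails.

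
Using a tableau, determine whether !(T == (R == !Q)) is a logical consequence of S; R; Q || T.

Initial set: {S; R; (Q || T); !!(T == (R == !Q))}.
(Q || T): β-rule — branch into Q  //  T.
  branch 1 (add Q):
    !!(T == (R == !Q)): β-rule — branch into T, (R == !Q)  //  !T, !(R == !Q).
      branch 1.1 (add T, (R == !Q)):
        (R == !Q): β-rule — branch into R, !Q  //  !R, !!Q.
          branch 1.1.1 (add R, !Q):
            × closes — contains both Q and !Q.
          branch 1.1.2 (add !R, !!Q):
            × closes — contains both R and !R.
      branch 1.2 (add !T, !(R == !Q)):
        !(R == !Q): β-rule — branch into R, !!Q  //  !R, !Q.
          branch 1.2.1 (add R, !!Q):
            ○ open, literals {Q=T, R=T, S=T, T=F}.
          branch 1.2.2 (add !R, !Q):
            × closes — contains both R and !R.
  branch 2 (add T):
    !!(T == (R == !Q)): β-rule — branch into T, (R == !Q)  //  !T, !(R == !Q).
      branch 2.1 (add T, (R == !Q)):
        (R == !Q): β-rule — branch into R, !Q  //  !R, !!Q.
          branch 2.1.1 (add R, !Q):
            ○ open, literals {Q=F, R=T, S=T, T=T}.
          branch 2.1.2 (add !R, !!Q):
            × closes — contains both R and !R.
      branch 2.2 (add !T, !(R == !Q)):
        × closes — contains both T and !T.
5 branches closed, 2 open.
An open branch gives a countermodel: Q=T, R=T, S=T, T=F (unmentioned atoms arbitrary); the premises hold there but the conclusion fails.

No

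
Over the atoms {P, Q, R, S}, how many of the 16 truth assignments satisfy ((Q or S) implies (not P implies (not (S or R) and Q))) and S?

4

Initial set: {T (((Q or S) implies (not P implies (not (S or R) and Q))) and S)}.
T (((Q or S) implies (not P implies (not (S or R) and Q))) and S): α-rule — add T ((Q or S) implies (not P implies (not (S or R) and Q))), T S.
T ((Q or S) implies (not P implies (not (S or R) and Q))): β-rule — branch into F (Q or S)  //  T (not P implies (not (S or R) and Q)).
  branch 1 (add F (Q or S)):
    F (Q or S): α-rule — add F Q, F S.
    × closes — contains both S and not S.
  branch 2 (add T (not P implies (not (S or R) and Q))):
    T (not P implies (not (S or R) and Q)): β-rule — branch into F not P  //  T (not (S or R) and Q).
      branch 2.1 (add F not P):
        ○ open, literals {P=1, S=1}.
      branch 2.2 (add T (not (S or R) and Q)):
        T (not (S or R) and Q): α-rule — add T not (S or R), T Q.
        T not (S or R): α-rule — add F S, F R.
        × closes — contains both S and not S.
2 branches closed, 1 open.
Each open branch fixes some atoms; the unmentioned ones are free. Counting distinct full assignments: branch {P=1, S=1} (Q, R) contributes 4 new. Total: 4.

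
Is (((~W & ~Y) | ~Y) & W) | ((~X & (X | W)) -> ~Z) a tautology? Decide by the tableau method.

Not valid

Assume the negation and expand:
Initial set: {~((((~W & ~Y) | ~Y) & W) | ((~X & (X | W)) -> ~Z))}.
~((((~W & ~Y) | ~Y) & W) | ((~X & (X | W)) -> ~Z)): α-rule — add ~(((~W & ~Y) | ~Y) & W), ~((~X & (X | W)) -> ~Z).
~((~X & (X | W)) -> ~Z): α-rule — add (~X & (X | W)), ~~Z.
(~X & (X | W)): α-rule — add ~X, (X | W).
~(((~W & ~Y) | ~Y) & W): β-rule — branch into ~((~W & ~Y) | ~Y)  //  ~W.
  branch 1 (add ~((~W & ~Y) | ~Y)):
    ~((~W & ~Y) | ~Y): α-rule — add ~(~W & ~Y), ~~Y.
    (X | W): β-rule — branch into X  //  W.
      branch 1.1 (add X):
        × closes — contains both X and ~X.
      branch 1.2 (add W):
        ~(~W & ~Y): β-rule — branch into ~~W  //  ~~Y.
          branch 1.2.1 (add ~~W):
            ○ open, literals {W=T, X=F, Y=T, Z=T}.
          branch 1.2.2 (add ~~Y):
            ○ open, literals {W=T, X=F, Y=T, Z=T}.
  branch 2 (add ~W):
    (X | W): β-rule — branch into X  //  W.
      branch 2.1 (add X):
        × closes — contains both X and ~X.
      branch 2.2 (add W):
        × closes — contains both W and ~W.
3 branches closed, 2 open.
An open branch gives a countermodel: W=T, X=F, Y=T, Z=T (unmentioned atoms arbitrary); under it the original formula is false.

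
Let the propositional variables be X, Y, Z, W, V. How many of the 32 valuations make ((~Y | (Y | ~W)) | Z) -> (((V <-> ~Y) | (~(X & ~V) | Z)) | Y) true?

Initial set: {(((~Y | (Y | ~W)) | Z) -> (((V <-> ~Y) | (~(X & ~V) | Z)) | Y))}.
(((~Y | (Y | ~W)) | Z) -> (((V <-> ~Y) | (~(X & ~V) | Z)) | Y)): β-rule — branch into ~((~Y | (Y | ~W)) | Z)  //  (((V <-> ~Y) | (~(X & ~V) | Z)) | Y).
  branch 1 (add ~((~Y | (Y | ~W)) | Z)):
    ~((~Y | (Y | ~W)) | Z): α-rule — add ~(~Y | (Y | ~W)), ~Z.
    ~(~Y | (Y | ~W)): α-rule — add ~~Y, ~(Y | ~W).
    ~(Y | ~W): α-rule — add ~Y, ~~W.
    × closes — contains both Y and ~Y.
  branch 2 (add (((V <-> ~Y) | (~(X & ~V) | Z)) | Y)):
    (((V <-> ~Y) | (~(X & ~V) | Z)) | Y): β-rule — branch into ((V <-> ~Y) | (~(X & ~V) | Z))  //  Y.
      branch 2.1 (add ((V <-> ~Y) | (~(X & ~V) | Z))):
        ((V <-> ~Y) | (~(X & ~V) | Z)): β-rule — branch into (V <-> ~Y)  //  (~(X & ~V) | Z).
          branch 2.1.1 (add (V <-> ~Y)):
            (V <-> ~Y): β-rule — branch into V, ~Y  //  ~V, ~~Y.
              branch 2.1.1.1 (add V, ~Y):
                ○ open, literals {V=true, Y=false}.
              branch 2.1.1.2 (add ~V, ~~Y):
                ○ open, literals {V=false, Y=true}.
          branch 2.1.2 (add (~(X & ~V) | Z)):
            (~(X & ~V) | Z): β-rule — branch into ~(X & ~V)  //  Z.
              branch 2.1.2.1 (add ~(X & ~V)):
                ~(X & ~V): β-rule — branch into ~X  //  ~~V.
                  branch 2.1.2.1.1 (add ~X):
                    ○ open, literals {X=false}.
                  branch 2.1.2.1.2 (add ~~V):
                    ○ open, literals {V=true}.
              branch 2.1.2.2 (add Z):
                ○ open, literals {Z=true}.
      branch 2.2 (add Y):
        ○ open, literals {Y=true}.
1 branch closed, 6 open.
Each open branch fixes some atoms; the unmentioned ones are free. Counting distinct full assignments: branch {V=true, Y=false} (X, Z, W) contributes 8 new; branch {V=false, Y=true} (X, Z, W) contributes 8 new; branch {X=false} (Y, Z, W, V) contributes 8 new; branch {V=true} (X, Y, Z, W) contributes 4 new; branch {Z=true} (X, Y, W, V) contributes 2 new; branch {Y=true} (X, Z, W, V) contributes 0 new. Total: 30.

30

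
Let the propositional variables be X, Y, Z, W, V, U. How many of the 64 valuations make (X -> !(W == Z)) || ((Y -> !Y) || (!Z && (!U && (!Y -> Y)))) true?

Initial set: {((X -> !(W == Z)) || ((Y -> !Y) || (!Z && (!U && (!Y -> Y)))))}.
((X -> !(W == Z)) || ((Y -> !Y) || (!Z && (!U && (!Y -> Y))))): β-rule — branch into (X -> !(W == Z))  //  ((Y -> !Y) || (!Z && (!U && (!Y -> Y)))).
  branch 1 (add (X -> !(W == Z))):
    (X -> !(W == Z)): β-rule — branch into !X  //  !(W == Z).
      branch 1.1 (add !X):
        ○ open, literals {X=F}.
      branch 1.2 (add !(W == Z)):
        !(W == Z): β-rule — branch into W, !Z  //  !W, Z.
          branch 1.2.1 (add W, !Z):
            ○ open, literals {W=T, Z=F}.
          branch 1.2.2 (add !W, Z):
            ○ open, literals {W=F, Z=T}.
  branch 2 (add ((Y -> !Y) || (!Z && (!U && (!Y -> Y))))):
    ((Y -> !Y) || (!Z && (!U && (!Y -> Y)))): β-rule — branch into (Y -> !Y)  //  (!Z && (!U && (!Y -> Y))).
      branch 2.1 (add (Y -> !Y)):
        (Y -> !Y): β-rule — branch into !Y  //  !Y.
          branch 2.1.1 (add !Y):
            ○ open, literals {Y=F}.
          branch 2.1.2 (add !Y):
            ○ open, literals {Y=F}.
      branch 2.2 (add (!Z && (!U && (!Y -> Y)))):
        (!Z && (!U && (!Y -> Y))): α-rule — add !Z, (!U && (!Y -> Y)).
        (!U && (!Y -> Y)): α-rule — add !U, (!Y -> Y).
        (!Y -> Y): β-rule — branch into !!Y  //  Y.
          branch 2.2.1 (add !!Y):
            ○ open, literals {U=F, Y=T, Z=F}.
          branch 2.2.2 (add Y):
            ○ open, literals {U=F, Y=T, Z=F}.
0 branches closed, 7 open.
Each open branch fixes some atoms; the unmentioned ones are free. Counting distinct full assignments: branch {X=F} (Y, Z, W, V, U) contributes 32 new; branch {W=T, Z=F} (X, Y, V, U) contributes 8 new; branch {W=F, Z=T} (X, Y, V, U) contributes 8 new; branch {Y=F} (X, Z, W, V, U) contributes 8 new; branch {Y=F} (X, Z, W, V, U) contributes 0 new; branch {U=F, Y=T, Z=F} (X, W, V) contributes 2 new; branch {U=F, Y=T, Z=F} (X, W, V) contributes 0 new. Total: 58.

58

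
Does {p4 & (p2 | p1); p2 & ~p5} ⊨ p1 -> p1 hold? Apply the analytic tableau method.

Initial set: {(p4 & (p2 | p1)); (p2 & ~p5); ~(p1 -> p1)}.
(p4 & (p2 | p1)): α-rule — add p4, (p2 | p1).
(p2 & ~p5): α-rule — add p2, ~p5.
~(p1 -> p1): α-rule — add p1, ~p1.
× closes — contains both p1 and ~p1.
All 1 branch closes.
Every branch closed, so the premises entail the conclusion.

Yes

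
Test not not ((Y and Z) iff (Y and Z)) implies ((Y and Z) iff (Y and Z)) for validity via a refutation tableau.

Valid

Assume the negation and expand:
Initial set: {not (not not ((Y and Z) iff (Y and Z)) implies ((Y and Z) iff (Y and Z)))}.
not (not not ((Y and Z) iff (Y and Z)) implies ((Y and Z) iff (Y and Z))): α-rule — add not not ((Y and Z) iff (Y and Z)), not ((Y and Z) iff (Y and Z)).
not not ((Y and Z) iff (Y and Z)): drop double negation, giving ((Y and Z) iff (Y and Z)).
not ((Y and Z) iff (Y and Z)): β-rule — branch into (Y and Z), not (Y and Z)  //  not (Y and Z), (Y and Z).
  branch 1 (add (Y and Z), not (Y and Z)):
    (Y and Z): α-rule — add Y, Z.
    ((Y and Z) iff (Y and Z)): β-rule — branch into (Y and Z), (Y and Z)  //  not (Y and Z), not (Y and Z).
      branch 1.1 (add (Y and Z), (Y and Z)):
        (Y and Z): α-rule — add Y, Z.
        (Y and Z): α-rule — add Y, Z.
        not (Y and Z): β-rule — branch into not Y  //  not Z.
          branch 1.1.1 (add not Y):
            × closes — contains both Y and not Y.
          branch 1.1.2 (add not Z):
            × closes — contains both Z and not Z.
      branch 1.2 (add not (Y and Z), not (Y and Z)):
        not (Y and Z): β-rule — branch into not Y  //  not Z.
          branch 1.2.1 (add not Y):
            × closes — contains both Y and not Y.
          branch 1.2.2 (add not Z):
            × closes — contains both Z and not Z.
  branch 2 (add not (Y and Z), (Y and Z)):
    (Y and Z): α-rule — add Y, Z.
    ((Y and Z) iff (Y and Z)): β-rule — branch into (Y and Z), (Y and Z)  //  not (Y and Z), not (Y and Z).
      branch 2.1 (add (Y and Z), (Y and Z)):
        (Y and Z): α-rule — add Y, Z.
        (Y and Z): α-rule — add Y, Z.
        not (Y and Z): β-rule — branch into not Y  //  not Z.
          branch 2.1.1 (add not Y):
            × closes — contains both Y and not Y.
          branch 2.1.2 (add not Z):
            × closes — contains both Z and not Z.
      branch 2.2 (add not (Y and Z), not (Y and Z)):
        not (Y and Z): β-rule — branch into not Y  //  not Z.
          branch 2.2.1 (add not Y):
            × closes — contains both Y and not Y.
          branch 2.2.2 (add not Z):
            × closes — contains both Z and not Z.
All 8 branches close.
Every branch closed, so the negation is unsatisfiable and the formula is valid.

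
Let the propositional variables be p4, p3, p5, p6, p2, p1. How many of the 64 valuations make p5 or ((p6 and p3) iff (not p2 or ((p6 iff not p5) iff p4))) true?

44

Initial set: {(p5 or ((p6 and p3) iff (not p2 or ((p6 iff not p5) iff p4))))}.
(p5 or ((p6 and p3) iff (not p2 or ((p6 iff not p5) iff p4)))): β-rule — branch into p5  //  ((p6 and p3) iff (not p2 or ((p6 iff not p5) iff p4))).
  branch 1 (add p5):
    ○ open, literals {p5=true}.
  branch 2 (add ((p6 and p3) iff (not p2 or ((p6 iff not p5) iff p4)))):
    ((p6 and p3) iff (not p2 or ((p6 iff not p5) iff p4))): β-rule — branch into (p6 and p3), (not p2 or ((p6 iff not p5) iff p4))  //  not (p6 and p3), not (not p2 or ((p6 iff not p5) iff p4)).
      branch 2.1 (add (p6 and p3), (not p2 or ((p6 iff not p5) iff p4))):
        (p6 and p3): α-rule — add p6, p3.
        (not p2 or ((p6 iff not p5) iff p4)): β-rule — branch into not p2  //  ((p6 iff not p5) iff p4).
          branch 2.1.1 (add not p2):
            ○ open, literals {p2=false, p3=true, p6=true}.
          branch 2.1.2 (add ((p6 iff not p5) iff p4)):
            ((p6 iff not p5) iff p4): β-rule — branch into (p6 iff not p5), p4  //  not (p6 iff not p5), not p4.
              branch 2.1.2.1 (add (p6 iff not p5), p4):
                (p6 iff not p5): β-rule — branch into p6, not p5  //  not p6, not not p5.
                  branch 2.1.2.1.1 (add p6, not p5):
                    ○ open, literals {p3=true, p4=true, p5=false, p6=true}.
                  branch 2.1.2.1.2 (add not p6, not not p5):
                    × closes — contains both p6 and not p6.
              branch 2.1.2.2 (add not (p6 iff not p5), not p4):
                not (p6 iff not p5): β-rule — branch into p6, not not p5  //  not p6, not p5.
                  branch 2.1.2.2.1 (add p6, not not p5):
                    ○ open, literals {p3=true, p4=false, p5=true, p6=true}.
                  branch 2.1.2.2.2 (add not p6, not p5):
                    × closes — contains both p6 and not p6.
      branch 2.2 (add not (p6 and p3), not (not p2 or ((p6 iff not p5) iff p4))):
        not (not p2 or ((p6 iff not p5) iff p4)): α-rule — add not not p2, not ((p6 iff not p5) iff p4).
        not (p6 and p3): β-rule — branch into not p6  //  not p3.
          branch 2.2.1 (add not p6):
            not ((p6 iff not p5) iff p4): β-rule — branch into (p6 iff not p5), not p4  //  not (p6 iff not p5), p4.
              branch 2.2.1.1 (add (p6 iff not p5), not p4):
                (p6 iff not p5): β-rule — branch into p6, not p5  //  not p6, not not p5.
                  branch 2.2.1.1.1 (add p6, not p5):
                    × closes — contains both p6 and not p6.
                  branch 2.2.1.1.2 (add not p6, not not p5):
                    ○ open, literals {p2=true, p4=false, p5=true, p6=false}.
              branch 2.2.1.2 (add not (p6 iff not p5), p4):
                not (p6 iff not p5): β-rule — branch into p6, not not p5  //  not p6, not p5.
                  branch 2.2.1.2.1 (add p6, not not p5):
                    × closes — contains both p6 and not p6.
                  branch 2.2.1.2.2 (add not p6, not p5):
                    ○ open, literals {p2=true, p4=true, p5=false, p6=false}.
          branch 2.2.2 (add not p3):
            not ((p6 iff not p5) iff p4): β-rule — branch into (p6 iff not p5), not p4  //  not (p6 iff not p5), p4.
              branch 2.2.2.1 (add (p6 iff not p5), not p4):
                (p6 iff not p5): β-rule — branch into p6, not p5  //  not p6, not not p5.
                  branch 2.2.2.1.1 (add p6, not p5):
                    ○ open, literals {p2=true, p3=false, p4=false, p5=false, p6=true}.
                  branch 2.2.2.1.2 (add not p6, not not p5):
                    ○ open, literals {p2=true, p3=false, p4=false, p5=true, p6=false}.
              branch 2.2.2.2 (add not (p6 iff not p5), p4):
                not (p6 iff not p5): β-rule — branch into p6, not not p5  //  not p6, not p5.
                  branch 2.2.2.2.1 (add p6, not not p5):
                    ○ open, literals {p2=true, p3=false, p4=true, p5=true, p6=true}.
                  branch 2.2.2.2.2 (add not p6, not p5):
                    ○ open, literals {p2=true, p3=false, p4=true, p5=false, p6=false}.
4 branches closed, 10 open.
Each open branch fixes some atoms; the unmentioned ones are free. Counting distinct full assignments: branch {p5=true} (p4, p3, p6, p2, p1) contributes 32 new; branch {p2=false, p3=true, p6=true} (p4, p5, p1) contributes 4 new; branch {p3=true, p4=true, p5=false, p6=true} (p2, p1) contributes 2 new; branch {p3=true, p4=false, p5=true, p6=true} (p2, p1) contributes 0 new; branch {p2=true, p4=false, p5=true, p6=false} (p3, p1) contributes 0 new; branch {p2=true, p4=true, p5=false, p6=false} (p3, p1) contributes 4 new; branch {p2=true, p3=false, p4=false, p5=false, p6=true} (p1) contributes 2 new; branch {p2=true, p3=false, p4=false, p5=true, p6=false} (p1) contributes 0 new; branch {p2=true, p3=false, p4=true, p5=true, p6=true} (p1) contributes 0 new; branch {p2=true, p3=false, p4=true, p5=false, p6=false} (p1) contributes 0 new. Total: 44.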